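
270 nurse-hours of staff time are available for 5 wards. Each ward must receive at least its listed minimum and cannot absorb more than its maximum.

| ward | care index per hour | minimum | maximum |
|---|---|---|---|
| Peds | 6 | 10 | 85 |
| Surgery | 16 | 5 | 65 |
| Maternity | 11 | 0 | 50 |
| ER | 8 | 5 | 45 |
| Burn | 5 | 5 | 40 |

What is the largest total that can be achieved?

2585

Meeting every minimum uses 10+5+0+5+5 = 25 nurse-hours, leaving 245.
Highest care index per hour first: Surgery 16 > Maternity 11 > ER 8 > Peds 6 > Burn 5.
Surgery takes 60 more to reach its cap of 65 → 185 left.
Maternity takes 50 more to reach its cap of 50 → 135 left.
Give ER 40 more to hit its cap of 45 → 95 left.
Peds takes 75 more to reach its cap of 85 → 20 left.
Burn has room for 35 more but only 20 remain, so it gets 25.
Total = 6×85 + 16×65 + 11×50 + 8×45 + 5×25 = 2585.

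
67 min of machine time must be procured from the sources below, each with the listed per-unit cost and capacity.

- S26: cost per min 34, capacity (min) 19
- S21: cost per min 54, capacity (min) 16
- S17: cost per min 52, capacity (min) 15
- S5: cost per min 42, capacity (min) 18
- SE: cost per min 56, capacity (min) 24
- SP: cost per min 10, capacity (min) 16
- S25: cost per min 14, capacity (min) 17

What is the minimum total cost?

1674

Fill from the cheapest source first.
SP at 10: take all 16 min ; 51 still needed.
S25 (14): use full 17 ; 34 min to go.
Take 19 from S26 at 34 ; need 15 more.
Take 15 from S5 at 42 to finish.
S17, S21, SE: unused.
Cost = 16×10 + 17×14 + 19×34 + 15×42 = 1674.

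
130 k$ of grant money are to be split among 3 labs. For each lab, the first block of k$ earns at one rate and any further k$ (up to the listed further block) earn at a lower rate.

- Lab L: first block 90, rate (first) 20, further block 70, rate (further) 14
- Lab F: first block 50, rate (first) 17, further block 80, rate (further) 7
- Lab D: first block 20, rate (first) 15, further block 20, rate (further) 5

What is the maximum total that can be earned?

Order all 6 blocks by rate: Lab L/tier1 20 > Lab F/tier1 17 > Lab D/tier1 15 > Lab L/tier2 14 > Lab F/tier2 7 > Lab D/tier2 5.
Lab L/tier1 (20): +90 — 40 left.
Lab F tier1 at 17: only 40 left, fill 40.
Total = 20×90 + 17×40 = 2480.

2480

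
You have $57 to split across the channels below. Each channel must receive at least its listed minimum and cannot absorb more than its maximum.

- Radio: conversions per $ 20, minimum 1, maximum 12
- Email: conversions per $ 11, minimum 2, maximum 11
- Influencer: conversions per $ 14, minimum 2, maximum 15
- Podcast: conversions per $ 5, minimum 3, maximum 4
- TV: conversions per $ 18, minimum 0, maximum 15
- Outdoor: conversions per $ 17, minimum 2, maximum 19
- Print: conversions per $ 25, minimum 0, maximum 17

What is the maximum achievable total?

1102

Meeting every minimum uses 1+2+2+3+0+2+0 = 10 $, leaving 47.
Highest conversions per $ first: Print 25 > Radio 20 > TV 18 > Outdoor 17 > Influencer 14 > Email 11 > Podcast 5.
Print: +17 to 17 (cap) → 30 left.
Give Radio 11 more to hit its cap of 12 → 19 left.
Give TV 15 more to hit its cap of 15 → 4 left.
Outdoor has room for 17 more but only 4 remain, so it gets 6.
Total = 20×12 + 11×2 + 14×2 + 5×3 + 18×15 + 17×6 + 25×17 = 1102.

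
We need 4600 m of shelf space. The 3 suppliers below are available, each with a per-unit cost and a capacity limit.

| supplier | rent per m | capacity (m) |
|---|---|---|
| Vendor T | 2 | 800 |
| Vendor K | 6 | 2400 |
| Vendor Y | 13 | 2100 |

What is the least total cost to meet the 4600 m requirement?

34200

Use suppliers in increasing cost order.
Vendor T (2): use full 800 — 3800 m to go.
Take 2400 from Vendor K at 6 — need 1400 more.
Take 1400 from Vendor Y at 13 to finish.
Cost = 800×2 + 2400×6 + 1400×13 = 34200.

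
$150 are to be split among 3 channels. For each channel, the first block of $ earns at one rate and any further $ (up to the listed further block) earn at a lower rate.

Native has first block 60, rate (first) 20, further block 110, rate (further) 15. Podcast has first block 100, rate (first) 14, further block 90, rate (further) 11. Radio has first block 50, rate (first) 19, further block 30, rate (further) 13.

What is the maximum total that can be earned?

Treat each block as its own option and order by rate: Native/T1 20 > Radio/T1 19 > Native/T2 15 > Podcast/T1 14 > Radio/T2 13 > Podcast/T2 11.
Native/T1 (20): +60 — 90 left.
Fill Radio T1 block (50 at 19) — 40 left.
Native T2 at 15: only 40 left, fill 40.
Total = 20×60 + 19×50 + 15×40 = 2750.

2750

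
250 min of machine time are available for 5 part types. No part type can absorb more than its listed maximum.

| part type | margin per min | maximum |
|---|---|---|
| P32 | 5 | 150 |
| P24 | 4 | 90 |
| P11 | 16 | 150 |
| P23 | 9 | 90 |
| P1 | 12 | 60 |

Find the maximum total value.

Order the part types by margin per min: P11 16 > P1 12 > P23 9 > P32 5 > P24 4.
Give P11 150 to hit its cap of 150 ; 100 left.
P1: +60 to 60 (cap) ; 40 left.
P23 has room for 90 but only 40 remain, so it gets 40.
Total = 16×150 + 9×40 + 12×60 = 3480.

3480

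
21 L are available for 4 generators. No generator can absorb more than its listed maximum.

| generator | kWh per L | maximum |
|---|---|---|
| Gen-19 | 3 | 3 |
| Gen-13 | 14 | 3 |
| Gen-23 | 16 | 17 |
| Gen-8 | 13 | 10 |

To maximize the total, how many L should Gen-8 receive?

Highest kWh per L first: Gen-23 16 > Gen-13 14 > Gen-8 13 > Gen-19 3.
Gen-23 takes 17 to reach its cap of 17 → 4 left.
Gen-13 takes 3 to reach its cap of 3 → 1 left.
Only 1 left; Gen-8 takes them to reach 1.

1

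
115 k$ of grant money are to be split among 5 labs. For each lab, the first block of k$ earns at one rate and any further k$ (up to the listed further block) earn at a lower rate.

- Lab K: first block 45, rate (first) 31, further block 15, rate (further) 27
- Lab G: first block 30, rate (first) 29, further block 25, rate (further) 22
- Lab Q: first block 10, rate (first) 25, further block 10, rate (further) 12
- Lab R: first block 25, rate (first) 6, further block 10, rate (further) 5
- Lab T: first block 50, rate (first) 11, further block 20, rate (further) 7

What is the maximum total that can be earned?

Treat each block as its own option and order by rate: Lab K/tier1 31 > Lab G/tier1 29 > Lab K/tier2 27 > Lab Q/tier1 25 > Lab G/tier2 22 > Lab Q/tier2 12 > Lab T/tier1 11 > Lab T/tier2 7 > Lab R/tier1 6 > Lab R/tier2 5.
Fill Lab K tier1 block (45 at 31) → 70 left.
Lab G/tier1 (29): +30 → 40 left.
Fill Lab K tier2 block (15 at 27) → 25 left.
Lab Q tier1 at 25: fill all 10 → 15 left.
15 remain; put them into Lab G tier2 at 22.
Total = 31×45 + 29×30 + 27×15 + 25×10 + 22×15 = 3250.

3250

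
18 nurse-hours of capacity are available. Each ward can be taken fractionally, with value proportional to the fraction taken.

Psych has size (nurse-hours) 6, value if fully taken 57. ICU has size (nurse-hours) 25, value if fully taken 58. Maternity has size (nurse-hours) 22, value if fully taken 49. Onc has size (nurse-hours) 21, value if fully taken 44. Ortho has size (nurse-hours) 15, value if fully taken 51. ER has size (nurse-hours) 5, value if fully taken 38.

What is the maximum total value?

118.8

Rank by value-to-size ratio: Psych 57/6≈9.5, ER 38/5≈7.6, Ortho 51/15≈3.4, ICU 58/25≈2.32, Maternity 49/22≈2.23, Onc 44/21≈2.1.
Psych: take in full, 6 nurse-hours for value 57 ; 12 left.
All 5 nurse-hours of ER fit (value 38) ; 7 remain.
7 nurse-hours left: a 7/15 share of Ortho gives 51×7/15 = 23.8.
Total value = 118.8.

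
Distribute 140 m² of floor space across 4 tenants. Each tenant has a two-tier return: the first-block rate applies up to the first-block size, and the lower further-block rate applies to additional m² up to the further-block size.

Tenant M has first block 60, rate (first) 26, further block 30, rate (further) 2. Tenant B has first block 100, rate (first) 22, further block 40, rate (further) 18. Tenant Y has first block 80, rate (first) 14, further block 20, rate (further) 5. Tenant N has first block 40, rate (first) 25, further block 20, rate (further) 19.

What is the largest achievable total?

Order all 8 blocks by rate: Tenant M/tier1 26 > Tenant N/tier1 25 > Tenant B/tier1 22 > Tenant N/tier2 19 > Tenant B/tier2 18 > Tenant Y/tier1 14 > Tenant Y/tier2 5 > Tenant M/tier2 2.
Tenant M tier1 at 26: fill all 60 ; 80 left.
Fill Tenant N tier1 block (40 at 25) ; 40 left.
Tenant B/tier1: +40 of 100 at 22; pool empty.
Total = 26×60 + 25×40 + 22×40 = 3440.

3440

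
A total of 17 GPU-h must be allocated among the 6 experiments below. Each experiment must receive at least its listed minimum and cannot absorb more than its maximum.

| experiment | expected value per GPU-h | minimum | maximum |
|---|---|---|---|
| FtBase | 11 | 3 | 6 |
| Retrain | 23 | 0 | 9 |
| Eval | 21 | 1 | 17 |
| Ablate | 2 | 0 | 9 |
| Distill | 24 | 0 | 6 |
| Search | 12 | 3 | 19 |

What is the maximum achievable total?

326

Meeting every minimum uses 3+0+1+0+0+3 = 7 GPU-h, leaving 10.
Order the experiments by expected value per GPU-h: Distill 24 > Retrain 23 > Eval 21 > Search 12 > FtBase 11 > Ablate 2.
Give Distill 6 more to hit its cap of 6 ; 4 left.
Retrain: +4 (room for 9) → 4. Pool exhausted.
Total = 11×3 + 23×4 + 21×1 + 24×6 + 12×3 = 326.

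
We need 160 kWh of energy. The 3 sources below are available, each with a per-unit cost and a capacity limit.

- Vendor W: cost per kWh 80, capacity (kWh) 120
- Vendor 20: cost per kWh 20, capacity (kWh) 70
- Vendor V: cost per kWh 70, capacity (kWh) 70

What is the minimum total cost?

7900

Fill from the cheapest source first.
Take 70 from Vendor 20 at 20 ; need 90 more.
Vendor V (70): use full 70 ; 20 kWh to go.
Vendor W (80): take the remaining 20 ; done.
Cost = 70×20 + 70×70 + 20×80 = 7900.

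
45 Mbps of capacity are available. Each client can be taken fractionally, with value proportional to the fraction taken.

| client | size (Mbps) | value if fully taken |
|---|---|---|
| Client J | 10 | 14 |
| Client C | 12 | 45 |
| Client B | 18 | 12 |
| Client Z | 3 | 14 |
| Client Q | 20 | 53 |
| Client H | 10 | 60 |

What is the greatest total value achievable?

172

Sort by value density: Client H 60/10≈6, Client Z 14/3≈4.67, Client C 45/12≈3.75, Client Q 53/20≈2.65, Client J 14/10≈1.4, Client B 12/18≈0.667.
Take all of Client H (10 Mbps, value 60) — 35 Mbps left.
All 3 Mbps of Client Z fit (value 14) — 32 remain.
All 12 Mbps of Client C fit (value 45) — 20 remain.
All 20 Mbps of Client Q fit (value 53) — 0 remain.
Total value = 172.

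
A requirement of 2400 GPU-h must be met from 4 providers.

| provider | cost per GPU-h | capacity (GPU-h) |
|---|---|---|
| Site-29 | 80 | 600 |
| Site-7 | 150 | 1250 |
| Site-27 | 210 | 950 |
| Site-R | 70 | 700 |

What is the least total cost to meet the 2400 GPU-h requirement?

262000

Fill from the cheapest provider first.
Take 700 from Site-R at 70 → need 1700 more.
Site-29 (80): use full 600 → 1100 GPU-h to go.
Site-7 at 150: take 1100 of its 1250 → requirement met.
Site-27: unused.
Cost = 700×70 + 600×80 + 1100×150 = 262000.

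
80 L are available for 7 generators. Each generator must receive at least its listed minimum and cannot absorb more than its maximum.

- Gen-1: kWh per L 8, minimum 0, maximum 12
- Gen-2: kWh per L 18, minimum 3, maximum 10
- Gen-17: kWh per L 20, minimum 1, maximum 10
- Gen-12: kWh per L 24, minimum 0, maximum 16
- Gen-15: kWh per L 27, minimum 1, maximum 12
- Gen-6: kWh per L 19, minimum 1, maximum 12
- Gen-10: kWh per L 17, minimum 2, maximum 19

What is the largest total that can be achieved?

1647

Meeting every minimum uses 0+3+1+0+1+1+2 = 8 L, leaving 72.
Highest kWh per L first: Gen-15 27 > Gen-12 24 > Gen-17 20 > Gen-6 19 > Gen-2 18 > Gen-10 17 > Gen-1 8.
Gen-15 takes 11 more to reach its cap of 12 — 61 left.
Give Gen-12 16 more to hit its cap of 16 — 45 left.
Give Gen-17 9 more to hit its cap of 10 — 36 left.
Give Gen-6 11 more to hit its cap of 12 — 25 left.
Give Gen-2 7 more to hit its cap of 10 — 18 left.
Gen-10 takes 17 more to reach its cap of 19 — 1 left.
Gen-1: +1 (room for 12) → 1. Pool exhausted.
Total = 8×1 + 18×10 + 20×10 + 24×16 + 27×12 + 19×12 + 17×19 = 1647.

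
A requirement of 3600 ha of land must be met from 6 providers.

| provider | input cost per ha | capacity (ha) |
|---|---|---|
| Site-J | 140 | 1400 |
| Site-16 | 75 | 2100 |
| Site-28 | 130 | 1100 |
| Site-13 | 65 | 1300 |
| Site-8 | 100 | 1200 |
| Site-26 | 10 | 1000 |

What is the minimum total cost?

192000

Fill from the cheapest provider first.
Take 1000 from Site-26 at 10 ; need 2600 more.
Take 1300 from Site-13 at 65 ; need 1300 more.
Take 1300 from Site-16 at 75 to finish.
Site-8, Site-28, Site-J: unused.
Cost = 1000×10 + 1300×65 + 1300×75 = 192000.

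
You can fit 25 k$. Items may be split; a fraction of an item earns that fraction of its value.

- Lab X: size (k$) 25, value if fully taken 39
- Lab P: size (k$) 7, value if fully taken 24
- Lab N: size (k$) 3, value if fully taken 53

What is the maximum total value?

100.4

Sort by value density: Lab N 53/3≈17.7, Lab P 24/7≈3.43, Lab X 39/25≈1.56.
Lab N: take in full, 3 k$ for value 53 → 22 left.
All 7 k$ of Lab P fit (value 24) → 15 remain.
15 k$ left: a 15/25 share of Lab X gives 39×15/25 = 23.4.
Total value = 100.4.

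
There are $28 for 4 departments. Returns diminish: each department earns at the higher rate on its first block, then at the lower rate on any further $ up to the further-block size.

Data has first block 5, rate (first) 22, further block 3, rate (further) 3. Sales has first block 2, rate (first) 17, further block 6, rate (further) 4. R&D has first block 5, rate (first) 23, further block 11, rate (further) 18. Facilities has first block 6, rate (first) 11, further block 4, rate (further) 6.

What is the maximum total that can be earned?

Order all 8 blocks by rate: R&D/first 23 > Data/first 22 > R&D/second 18 > Sales/first 17 > Facilities/first 11 > Facilities/second 6 > Sales/second 4 > Data/second 3.
R&D/first (23): +5 ; 23 left.
Data first at 22: fill all 5 ; 18 left.
Fill R&D second block (11 at 18) ; 7 left.
Sales/first (17): +2 ; 5 left.
5 remain; put them into Facilities first at 11.
Total = 23×5 + 22×5 + 18×11 + 17×2 + 11×5 = 512.

512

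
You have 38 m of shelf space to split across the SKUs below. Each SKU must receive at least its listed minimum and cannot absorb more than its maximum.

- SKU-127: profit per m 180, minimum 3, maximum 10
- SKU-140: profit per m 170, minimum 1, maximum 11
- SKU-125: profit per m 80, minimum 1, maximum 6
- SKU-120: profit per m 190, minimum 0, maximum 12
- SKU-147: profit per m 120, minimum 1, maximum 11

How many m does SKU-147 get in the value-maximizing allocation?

Meeting every minimum uses 3+1+1+0+1 = 6 m, leaving 32.
Order the SKUs by profit per m: SKU-120 190 > SKU-127 180 > SKU-140 170 > SKU-147 120 > SKU-125 80.
Give SKU-120 12 more to hit its cap of 12 → 20 left.
SKU-127 takes 7 more to reach its cap of 10 → 13 left.
SKU-140 takes 10 more to reach its cap of 11 → 3 left.
SKU-147 has room for 10 more but only 3 remain, so it gets 4.

4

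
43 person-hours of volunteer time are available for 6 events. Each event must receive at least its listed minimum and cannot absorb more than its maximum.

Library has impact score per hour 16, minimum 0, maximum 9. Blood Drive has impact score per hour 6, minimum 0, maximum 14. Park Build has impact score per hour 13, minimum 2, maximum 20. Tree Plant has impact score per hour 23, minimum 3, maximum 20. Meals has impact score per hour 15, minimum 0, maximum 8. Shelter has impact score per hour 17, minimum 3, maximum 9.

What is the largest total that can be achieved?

828

Meeting every minimum uses 0+0+2+3+0+3 = 8 person-hours, leaving 35.
Highest impact score per hour first: Tree Plant 23 > Shelter 17 > Library 16 > Meals 15 > Park Build 13 > Blood Drive 6.
Give Tree Plant 17 more to hit its cap of 20 ; 18 left.
Give Shelter 6 more to hit its cap of 9 ; 12 left.
Library takes 9 more to reach its cap of 9 ; 3 left.
Meals: +3 (room for 8) → 3. Pool exhausted.
Total = 16×9 + 13×2 + 23×20 + 15×3 + 17×9 = 828.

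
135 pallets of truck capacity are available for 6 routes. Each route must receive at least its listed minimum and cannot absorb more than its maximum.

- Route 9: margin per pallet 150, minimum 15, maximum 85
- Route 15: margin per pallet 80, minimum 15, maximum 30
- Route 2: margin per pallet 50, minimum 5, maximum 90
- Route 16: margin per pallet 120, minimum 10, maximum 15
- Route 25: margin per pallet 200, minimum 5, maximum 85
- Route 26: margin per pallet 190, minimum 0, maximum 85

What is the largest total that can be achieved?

22850

Meeting every minimum uses 15+15+5+10+5+0 = 50 pallets, leaving 85.
Rank by margin per pallet: Route 25 200 > Route 26 190 > Route 9 150 > Route 16 120 > Route 15 80 > Route 2 50.
Route 25: +80 to 85 (cap) → 5 left.
Only 5 left; Route 26 takes them to reach 5.
Total = 150×15 + 80×15 + 50×5 + 120×10 + 200×85 + 190×5 = 22850.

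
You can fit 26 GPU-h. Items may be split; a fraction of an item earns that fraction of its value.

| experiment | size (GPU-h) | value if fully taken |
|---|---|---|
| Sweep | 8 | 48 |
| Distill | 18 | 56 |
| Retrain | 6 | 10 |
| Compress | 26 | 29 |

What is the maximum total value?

Sort by value density: Sweep 48/8≈6, Distill 56/18≈3.11, Retrain 10/6≈1.67, Compress 29/26≈1.12.
All 8 GPU-h of Sweep fit (value 48) → 18 remain.
All 18 GPU-h of Distill fit (value 56) → 0 remain.
Total value = 104.

104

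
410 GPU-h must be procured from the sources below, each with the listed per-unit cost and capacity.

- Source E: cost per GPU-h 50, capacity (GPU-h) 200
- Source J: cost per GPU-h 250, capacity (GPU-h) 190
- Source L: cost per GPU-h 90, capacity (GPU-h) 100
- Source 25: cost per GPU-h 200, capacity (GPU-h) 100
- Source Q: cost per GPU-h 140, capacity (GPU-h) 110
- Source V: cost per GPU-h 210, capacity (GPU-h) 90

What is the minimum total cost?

34400

Use sources in increasing cost order.
Source E at 50: take all 200 GPU-h → 210 still needed.
Source L at 90: take all 100 GPU-h → 110 still needed.
Source Q at 140: take all 110 GPU-h → 0 still needed.
Source 25, Source V, Source J: unused.
Cost = 200×50 + 100×90 + 110×140 = 34400.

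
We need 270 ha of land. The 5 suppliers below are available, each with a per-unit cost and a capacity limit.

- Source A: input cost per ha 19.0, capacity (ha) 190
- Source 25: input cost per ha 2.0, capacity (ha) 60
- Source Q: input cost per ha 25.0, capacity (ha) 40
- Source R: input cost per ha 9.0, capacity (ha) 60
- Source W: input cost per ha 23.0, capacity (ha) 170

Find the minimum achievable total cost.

Cheapest first:
Source 25 at 2.0: take all 60 ha → 210 still needed.
Source R (9.0): use full 60 → 150 ha to go.
Source A at 19.0: take 150 of its 190 → requirement met.
Source W, Source Q: unused.
Cost = 60×2.0 + 60×9.0 + 150×19.0 = 3510.

3510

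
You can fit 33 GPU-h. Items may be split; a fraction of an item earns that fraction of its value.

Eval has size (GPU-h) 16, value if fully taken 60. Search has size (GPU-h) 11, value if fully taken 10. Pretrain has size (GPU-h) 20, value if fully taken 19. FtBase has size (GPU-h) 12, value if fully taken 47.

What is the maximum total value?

Rank by value-to-size ratio: FtBase 47/12≈3.92, Eval 60/16≈3.75, Pretrain 19/20≈0.95, Search 10/11≈0.909.
Take all of FtBase (12 GPU-h, value 47) → 21 GPU-h left.
Take all of Eval (16 GPU-h, value 60) → 5 GPU-h left.
5 GPU-h left: a 5/20 share of Pretrain gives 19×5/20 = 4.75.
Total value = 111.75.

111.75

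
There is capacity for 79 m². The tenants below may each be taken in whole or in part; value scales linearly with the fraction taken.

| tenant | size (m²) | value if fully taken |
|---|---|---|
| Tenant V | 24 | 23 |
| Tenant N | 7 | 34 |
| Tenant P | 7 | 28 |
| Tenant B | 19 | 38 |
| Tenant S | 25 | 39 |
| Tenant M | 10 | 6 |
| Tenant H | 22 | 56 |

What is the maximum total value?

193.44

Sort by value density: Tenant N 34/7≈4.86, Tenant P 28/7≈4, Tenant H 56/22≈2.55, Tenant B 38/19≈2, Tenant S 39/25≈1.56, Tenant V 23/24≈0.958, Tenant M 6/10≈0.6.
Take all of Tenant N (7 m², value 34) ; 72 m² left.
Tenant P: take in full, 7 m² for value 28 ; 65 left.
All 22 m² of Tenant H fit (value 56) ; 43 remain.
All 19 m² of Tenant B fit (value 38) ; 24 remain.
Only 24 m² remain; take 24/25 of Tenant S for value 39×24/25 = 37.44.
Total value = 193.44.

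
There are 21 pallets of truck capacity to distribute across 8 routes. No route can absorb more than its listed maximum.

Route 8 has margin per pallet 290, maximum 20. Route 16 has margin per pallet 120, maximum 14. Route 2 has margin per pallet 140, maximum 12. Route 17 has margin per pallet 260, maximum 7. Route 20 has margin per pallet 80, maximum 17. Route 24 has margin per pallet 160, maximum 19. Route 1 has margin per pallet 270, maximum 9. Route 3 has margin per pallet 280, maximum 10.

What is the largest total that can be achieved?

6080

Highest margin per pallet first: Route 8 290 > Route 3 280 > Route 1 270 > Route 17 260 > Route 24 160 > Route 2 140 > Route 16 120 > Route 20 80.
Route 8: +20 to 20 (cap) — 1 left.
Route 3: +1 (room for 10) → 1. Pool exhausted.
Total = 290×20 + 280×1 = 6080.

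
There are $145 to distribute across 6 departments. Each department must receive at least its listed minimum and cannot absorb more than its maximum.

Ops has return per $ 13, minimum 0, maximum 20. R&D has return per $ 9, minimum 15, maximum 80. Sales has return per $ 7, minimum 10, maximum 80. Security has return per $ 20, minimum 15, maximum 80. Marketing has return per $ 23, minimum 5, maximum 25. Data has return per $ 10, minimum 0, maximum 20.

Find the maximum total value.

Meeting every minimum uses 0+15+10+15+5+0 = 45 $, leaving 100.
Order the departments by return per $: Marketing 23 > Security 20 > Ops 13 > Data 10 > R&D 9 > Sales 7.
Give Marketing 20 more to hit its cap of 25 → 80 left.
Security: +65 to 80 (cap) → 15 left.
Only 15 left; Ops takes them to reach 15.
Total = 13×15 + 9×15 + 7×10 + 20×80 + 23×25 = 2575.

2575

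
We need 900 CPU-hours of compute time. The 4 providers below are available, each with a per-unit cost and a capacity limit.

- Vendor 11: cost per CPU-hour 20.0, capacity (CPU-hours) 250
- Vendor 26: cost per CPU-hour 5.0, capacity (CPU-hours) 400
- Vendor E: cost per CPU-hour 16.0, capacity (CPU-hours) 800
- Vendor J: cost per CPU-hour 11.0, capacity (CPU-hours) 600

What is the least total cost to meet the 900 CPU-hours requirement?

7500

Use providers in increasing cost order.
Vendor 26 (5.0): use full 400 — 500 CPU-hours to go.
Take 500 from Vendor J at 11.0 to finish.
Vendor E, Vendor 11: unused.
Cost = 400×5.0 + 500×11.0 = 7500.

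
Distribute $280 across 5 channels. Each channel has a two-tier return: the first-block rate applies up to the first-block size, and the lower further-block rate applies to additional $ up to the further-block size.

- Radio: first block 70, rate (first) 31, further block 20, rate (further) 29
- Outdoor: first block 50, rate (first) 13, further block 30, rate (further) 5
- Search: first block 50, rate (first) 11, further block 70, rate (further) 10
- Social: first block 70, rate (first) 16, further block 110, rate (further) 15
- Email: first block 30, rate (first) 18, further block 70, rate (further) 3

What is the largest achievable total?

Rank every tier by rate: Radio/T1 31 > Radio/T2 29 > Email/T1 18 > Social/T1 16 > Social/T2 15 > Outdoor/T1 13 > Search/T1 11 > Search/T2 10 > Outdoor/T2 5 > Email/T2 3.
Fill Radio T1 block (70 at 31) — 210 left.
Fill Radio T2 block (20 at 29) — 190 left.
Email/T1 (18): +30 — 160 left.
Social/T1 (16): +70 — 90 left.
Social T2 at 15: only 90 left, fill 90.
Total = 31×70 + 29×20 + 18×30 + 16×70 + 15×90 = 5760.

5760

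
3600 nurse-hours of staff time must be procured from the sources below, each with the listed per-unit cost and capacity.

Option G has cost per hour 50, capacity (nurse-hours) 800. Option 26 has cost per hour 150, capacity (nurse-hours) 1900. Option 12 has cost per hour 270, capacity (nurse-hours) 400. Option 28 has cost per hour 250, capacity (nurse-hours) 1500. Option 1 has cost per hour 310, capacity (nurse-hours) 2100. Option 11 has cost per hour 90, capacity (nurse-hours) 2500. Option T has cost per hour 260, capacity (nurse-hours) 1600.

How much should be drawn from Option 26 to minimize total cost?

300

Use sources in increasing cost order.
Take 800 from Option G at 50 → need 2800 more.
Option 11 at 90: take all 2500 nurse-hours → 300 still needed.
Option 26 at 150: take 300 of its 1900 → requirement met.
Option 28, Option T, Option 12, Option 1: unused.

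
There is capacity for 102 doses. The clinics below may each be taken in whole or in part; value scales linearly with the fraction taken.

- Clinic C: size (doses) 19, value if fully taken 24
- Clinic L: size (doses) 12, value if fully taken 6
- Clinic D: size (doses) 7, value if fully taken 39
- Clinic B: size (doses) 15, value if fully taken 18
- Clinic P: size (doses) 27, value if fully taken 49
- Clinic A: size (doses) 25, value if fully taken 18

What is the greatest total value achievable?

152.5

Rank by value-to-size ratio: Clinic D 39/7≈5.57, Clinic P 49/27≈1.81, Clinic C 24/19≈1.26, Clinic B 18/15≈1.2, Clinic A 18/25≈0.72, Clinic L 6/12≈0.5.
Take all of Clinic D (7 doses, value 39) ; 95 doses left.
All 27 doses of Clinic P fit (value 49) ; 68 remain.
All 19 doses of Clinic C fit (value 24) ; 49 remain.
All 15 doses of Clinic B fit (value 18) ; 34 remain.
All 25 doses of Clinic A fit (value 18) ; 9 remain.
9 doses left: a 9/12 share of Clinic L gives 6×9/12 = 4.5.
Total value = 152.5.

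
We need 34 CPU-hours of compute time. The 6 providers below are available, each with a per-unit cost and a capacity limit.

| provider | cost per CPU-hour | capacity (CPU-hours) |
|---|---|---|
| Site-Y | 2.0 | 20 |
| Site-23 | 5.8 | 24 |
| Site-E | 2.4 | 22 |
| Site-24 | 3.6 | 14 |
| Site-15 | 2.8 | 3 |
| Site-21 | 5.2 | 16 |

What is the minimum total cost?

Use providers in increasing cost order.
Site-Y (2.0): use full 20 ; 14 CPU-hours to go.
Take 14 from Site-E at 2.4 to finish.
Site-15, Site-24, Site-21, Site-23: unused.
Cost = 20×2.0 + 14×2.4 = 73.6.

73.6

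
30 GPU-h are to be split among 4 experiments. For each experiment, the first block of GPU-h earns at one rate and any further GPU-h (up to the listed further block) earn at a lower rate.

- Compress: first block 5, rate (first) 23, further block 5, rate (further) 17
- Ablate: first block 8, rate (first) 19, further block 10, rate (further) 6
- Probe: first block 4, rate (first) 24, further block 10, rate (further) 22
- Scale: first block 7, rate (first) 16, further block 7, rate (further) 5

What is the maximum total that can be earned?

Rank every tier by rate: Probe/T1 24 > Compress/T1 23 > Probe/T2 22 > Ablate/T1 19 > Compress/T2 17 > Scale/T1 16 > Ablate/T2 6 > Scale/T2 5.
Probe/T1 (24): +4 ; 26 left.
Compress T1 at 23: fill all 5 ; 21 left.
Fill Probe T2 block (10 at 22) ; 11 left.
Ablate T1 at 19: fill all 8 ; 3 left.
Compress/T2: +3 of 5 at 17; pool empty.
Total = 24×4 + 23×5 + 22×10 + 19×8 + 17×3 = 634.

634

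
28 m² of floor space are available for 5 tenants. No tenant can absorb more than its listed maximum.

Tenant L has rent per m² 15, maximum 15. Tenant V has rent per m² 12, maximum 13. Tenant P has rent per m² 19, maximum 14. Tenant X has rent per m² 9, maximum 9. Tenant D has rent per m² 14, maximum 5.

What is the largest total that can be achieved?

Rank by rent per m²: Tenant P 19 > Tenant L 15 > Tenant D 14 > Tenant V 12 > Tenant X 9.
Tenant P takes 14 to reach its cap of 14 — 14 left.
Tenant L: +14 (room for 15) → 14. Pool exhausted.
Total = 15×14 + 19×14 = 476.

476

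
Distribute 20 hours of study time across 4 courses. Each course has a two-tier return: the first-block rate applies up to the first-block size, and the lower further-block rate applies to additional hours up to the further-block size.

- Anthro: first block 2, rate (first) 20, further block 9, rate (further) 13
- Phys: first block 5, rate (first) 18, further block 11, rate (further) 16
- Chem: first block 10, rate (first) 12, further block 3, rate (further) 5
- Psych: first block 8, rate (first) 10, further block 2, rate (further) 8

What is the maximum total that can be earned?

Order all 8 blocks by rate: Anthro/T1 20 > Phys/T1 18 > Phys/T2 16 > Anthro/T2 13 > Chem/T1 12 > Psych/T1 10 > Psych/T2 8 > Chem/T2 5.
Fill Anthro T1 block (2 at 20) — 18 left.
Phys T1 at 18: fill all 5 — 13 left.
Phys T2 at 16: fill all 11 — 2 left.
Anthro/T2: +2 of 9 at 13; pool empty.
Total = 20×2 + 18×5 + 16×11 + 13×2 = 332.

332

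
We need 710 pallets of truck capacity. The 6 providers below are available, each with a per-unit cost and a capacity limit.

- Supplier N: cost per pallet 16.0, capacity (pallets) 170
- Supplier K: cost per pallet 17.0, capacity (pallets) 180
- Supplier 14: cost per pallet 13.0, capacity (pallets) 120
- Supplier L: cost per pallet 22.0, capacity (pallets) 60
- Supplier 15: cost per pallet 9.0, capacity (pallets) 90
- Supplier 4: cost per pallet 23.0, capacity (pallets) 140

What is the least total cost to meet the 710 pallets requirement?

Fill from the cheapest provider first.
Supplier 15 at 9.0: take all 90 pallets ; 620 still needed.
Supplier 14 (13.0): use full 120 ; 500 pallets to go.
Take 170 from Supplier N at 16.0 ; need 330 more.
Supplier K (17.0): use full 180 ; 150 pallets to go.
Take 60 from Supplier L at 22.0 ; need 90 more.
Supplier 4 (23.0): take the remaining 90 ; done.
Cost = 90×9.0 + 120×13.0 + 170×16.0 + 180×17.0 + 60×22.0 + 90×23.0 = 11540.

11540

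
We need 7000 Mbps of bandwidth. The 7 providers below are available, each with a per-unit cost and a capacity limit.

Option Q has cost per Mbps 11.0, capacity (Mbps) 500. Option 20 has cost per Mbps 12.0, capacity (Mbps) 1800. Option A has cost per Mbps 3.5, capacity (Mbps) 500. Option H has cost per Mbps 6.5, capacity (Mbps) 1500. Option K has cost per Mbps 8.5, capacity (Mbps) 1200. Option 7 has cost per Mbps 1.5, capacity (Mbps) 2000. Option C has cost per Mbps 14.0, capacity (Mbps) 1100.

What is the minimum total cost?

Use providers in increasing cost order.
Option 7 at 1.5: take all 2000 Mbps — 5000 still needed.
Option A (3.5): use full 500 — 4500 Mbps to go.
Option H (6.5): use full 1500 — 3000 Mbps to go.
Take 1200 from Option K at 8.5 — need 1800 more.
Option Q (11.0): use full 500 — 1300 Mbps to go.
Take 1300 from Option 20 at 12.0 to finish.
Option C: unused.
Cost = 2000×1.5 + 500×3.5 + 1500×6.5 + 1200×8.5 + 500×11.0 + 1300×12.0 = 45800.

45800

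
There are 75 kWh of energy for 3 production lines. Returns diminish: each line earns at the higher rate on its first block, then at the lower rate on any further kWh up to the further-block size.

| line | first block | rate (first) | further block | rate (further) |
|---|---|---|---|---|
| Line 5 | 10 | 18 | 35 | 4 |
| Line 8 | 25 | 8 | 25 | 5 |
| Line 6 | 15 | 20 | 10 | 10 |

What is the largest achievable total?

Treat each block as its own option and order by rate: Line 6/first 20 > Line 5/first 18 > Line 6/second 10 > Line 8/first 8 > Line 8/second 5 > Line 5/second 4.
Fill Line 6 first block (15 at 20) → 60 left.
Fill Line 5 first block (10 at 18) → 50 left.
Line 6/second (10): +10 → 40 left.
Fill Line 8 first block (25 at 8) → 15 left.
Line 8/second: +15 of 25 at 5; pool empty.
Total = 20×15 + 18×10 + 10×10 + 8×25 + 5×15 = 855.

855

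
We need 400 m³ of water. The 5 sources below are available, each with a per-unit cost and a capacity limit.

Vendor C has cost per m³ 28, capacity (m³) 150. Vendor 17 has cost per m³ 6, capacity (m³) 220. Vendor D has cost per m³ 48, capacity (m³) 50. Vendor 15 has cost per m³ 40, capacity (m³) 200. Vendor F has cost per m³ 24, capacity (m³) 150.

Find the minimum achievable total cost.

5760

Use sources in increasing cost order.
Vendor 17 at 6: take all 220 m³ ; 180 still needed.
Vendor F at 24: take all 150 m³ ; 30 still needed.
Vendor C at 28: take 30 of its 150 ; requirement met.
Vendor 15, Vendor D: unused.
Cost = 220×6 + 150×24 + 30×28 = 5760.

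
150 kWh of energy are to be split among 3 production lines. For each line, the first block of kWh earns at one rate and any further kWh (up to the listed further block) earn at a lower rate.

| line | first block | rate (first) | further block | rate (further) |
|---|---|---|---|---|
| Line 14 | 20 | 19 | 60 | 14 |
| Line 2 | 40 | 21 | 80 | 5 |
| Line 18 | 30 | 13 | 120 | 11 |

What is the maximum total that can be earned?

Rank every tier by rate: Line 2/tier1 21 > Line 14/tier1 19 > Line 14/tier2 14 > Line 18/tier1 13 > Line 18/tier2 11 > Line 2/tier2 5.
Line 2/tier1 (21): +40 ; 110 left.
Line 14/tier1 (19): +20 ; 90 left.
Fill Line 14 tier2 block (60 at 14) ; 30 left.
Line 18 tier1 at 13: fill all 30 ; 0 left.
Total = 21×40 + 19×20 + 14×60 + 13×30 = 2450.

2450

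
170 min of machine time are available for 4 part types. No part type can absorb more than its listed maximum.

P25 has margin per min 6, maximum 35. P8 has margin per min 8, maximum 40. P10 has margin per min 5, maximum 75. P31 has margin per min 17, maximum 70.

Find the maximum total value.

1845

Rank by margin per min: P31 17 > P8 8 > P25 6 > P10 5.
P31 takes 70 to reach its cap of 70 — 100 left.
P8: +40 to 40 (cap) — 60 left.
Give P25 35 to hit its cap of 35 — 25 left.
P10: +25 (room for 75) → 25. Pool exhausted.
Total = 6×35 + 8×40 + 5×25 + 17×70 = 1845.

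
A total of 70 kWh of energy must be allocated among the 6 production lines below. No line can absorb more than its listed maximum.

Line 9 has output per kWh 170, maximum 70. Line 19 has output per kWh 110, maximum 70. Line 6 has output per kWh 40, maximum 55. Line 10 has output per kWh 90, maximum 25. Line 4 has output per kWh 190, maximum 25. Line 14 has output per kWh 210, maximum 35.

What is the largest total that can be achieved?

Order the production lines by output per kWh: Line 14 210 > Line 4 190 > Line 9 170 > Line 19 110 > Line 10 90 > Line 6 40.
Give Line 14 35 to hit its cap of 35 ; 35 left.
Give Line 4 25 to hit its cap of 25 ; 10 left.
Only 10 left; Line 9 takes them to reach 10.
Total = 170×10 + 190×25 + 210×35 = 13800.

13800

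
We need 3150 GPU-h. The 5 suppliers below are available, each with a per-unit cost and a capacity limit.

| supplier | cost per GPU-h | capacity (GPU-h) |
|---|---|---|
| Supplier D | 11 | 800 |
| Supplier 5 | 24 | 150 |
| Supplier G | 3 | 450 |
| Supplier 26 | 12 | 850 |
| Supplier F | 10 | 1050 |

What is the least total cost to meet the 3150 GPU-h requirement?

Cheapest first:
Supplier G (3): use full 450 ; 2700 GPU-h to go.
Supplier F (10): use full 1050 ; 1650 GPU-h to go.
Supplier D at 11: take all 800 GPU-h ; 850 still needed.
Supplier 26 at 12: take all 850 GPU-h ; 0 still needed.
Supplier 5: unused.
Cost = 450×3 + 1050×10 + 800×11 + 850×12 = 30850.

30850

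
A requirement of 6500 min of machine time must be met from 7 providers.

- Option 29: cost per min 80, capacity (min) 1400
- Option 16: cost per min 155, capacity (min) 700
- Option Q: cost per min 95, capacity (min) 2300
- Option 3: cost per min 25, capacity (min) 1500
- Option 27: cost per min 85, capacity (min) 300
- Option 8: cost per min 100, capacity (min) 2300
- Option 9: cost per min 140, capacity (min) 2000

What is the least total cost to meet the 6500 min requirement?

Use providers in increasing cost order.
Take 1500 from Option 3 at 25 ; need 5000 more.
Take 1400 from Option 29 at 80 ; need 3600 more.
Option 27 (85): use full 300 ; 3300 min to go.
Option Q at 95: take all 2300 min ; 1000 still needed.
Option 8 at 100: take 1000 of its 2300 ; requirement met.
Option 9, Option 16: unused.
Cost = 1500×25 + 1400×80 + 300×85 + 2300×95 + 1000×100 = 493500.

493500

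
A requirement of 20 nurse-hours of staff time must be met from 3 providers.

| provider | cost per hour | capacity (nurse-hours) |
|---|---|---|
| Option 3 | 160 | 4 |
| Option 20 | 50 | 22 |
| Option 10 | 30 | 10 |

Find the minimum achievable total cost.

800

Cheapest first:
Take 10 from Option 10 at 30 ; need 10 more.
Option 20 at 50: take 10 of its 22 ; requirement met.
Option 3: unused.
Cost = 10×30 + 10×50 = 800.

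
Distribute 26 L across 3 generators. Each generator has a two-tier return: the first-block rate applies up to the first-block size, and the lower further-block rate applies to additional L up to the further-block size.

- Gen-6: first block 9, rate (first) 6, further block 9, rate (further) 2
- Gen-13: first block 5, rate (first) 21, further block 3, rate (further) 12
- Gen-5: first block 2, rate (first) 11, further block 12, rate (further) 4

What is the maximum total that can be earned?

Treat each block as its own option and order by rate: Gen-13/tier1 21 > Gen-13/tier2 12 > Gen-5/tier1 11 > Gen-6/tier1 6 > Gen-5/tier2 4 > Gen-6/tier2 2.
Gen-13 tier1 at 21: fill all 5 — 21 left.
Fill Gen-13 tier2 block (3 at 12) — 18 left.
Fill Gen-5 tier1 block (2 at 11) — 16 left.
Gen-6/tier1 (6): +9 — 7 left.
Gen-5/tier2: +7 of 12 at 4; pool empty.
Total = 21×5 + 12×3 + 11×2 + 6×9 + 4×7 = 245.

245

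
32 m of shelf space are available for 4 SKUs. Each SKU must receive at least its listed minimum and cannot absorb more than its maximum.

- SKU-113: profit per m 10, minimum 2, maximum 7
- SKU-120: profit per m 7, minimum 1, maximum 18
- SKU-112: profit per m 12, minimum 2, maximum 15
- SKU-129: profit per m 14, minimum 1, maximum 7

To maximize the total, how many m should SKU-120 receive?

Meeting every minimum uses 2+1+2+1 = 6 m, leaving 26.
Order the SKUs by profit per m: SKU-129 14 > SKU-112 12 > SKU-113 10 > SKU-120 7.
SKU-129 takes 6 more to reach its cap of 7 — 20 left.
Give SKU-112 13 more to hit its cap of 15 — 7 left.
SKU-113: +5 to 7 (cap) — 2 left.
SKU-120 has room for 17 more but only 2 remain, so it gets 3.

3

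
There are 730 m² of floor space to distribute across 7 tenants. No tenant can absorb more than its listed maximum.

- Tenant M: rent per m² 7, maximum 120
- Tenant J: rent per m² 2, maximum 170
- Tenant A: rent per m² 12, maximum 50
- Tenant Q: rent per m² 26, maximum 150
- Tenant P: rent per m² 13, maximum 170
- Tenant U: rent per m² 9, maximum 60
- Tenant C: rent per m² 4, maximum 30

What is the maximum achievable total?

8510

Order the tenants by rent per m²: Tenant Q 26 > Tenant P 13 > Tenant A 12 > Tenant U 9 > Tenant M 7 > Tenant C 4 > Tenant J 2.
Tenant Q: +150 to 150 (cap) — 580 left.
Give Tenant P 170 to hit its cap of 170 — 410 left.
Tenant A takes 50 to reach its cap of 50 — 360 left.
Tenant U: +60 to 60 (cap) — 300 left.
Give Tenant M 120 to hit its cap of 120 — 180 left.
Tenant C: +30 to 30 (cap) — 150 left.
Tenant J: +150 (room for 170) → 150. Pool exhausted.
Total = 7×120 + 2×150 + 12×50 + 26×150 + 13×170 + 9×60 + 4×30 = 8510.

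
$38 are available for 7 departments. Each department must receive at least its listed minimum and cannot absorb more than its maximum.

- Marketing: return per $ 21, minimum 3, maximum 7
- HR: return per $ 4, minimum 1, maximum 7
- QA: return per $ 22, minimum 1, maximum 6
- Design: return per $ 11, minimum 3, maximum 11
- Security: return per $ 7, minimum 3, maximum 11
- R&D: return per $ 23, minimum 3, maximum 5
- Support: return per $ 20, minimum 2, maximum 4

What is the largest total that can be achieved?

627

Meeting every minimum uses 3+1+1+3+3+3+2 = 16 $, leaving 22.
Rank by return per $: R&D 23 > QA 22 > Marketing 21 > Support 20 > Design 11 > Security 7 > HR 4.
R&D: +2 to 5 (cap) → 20 left.
QA takes 5 more to reach its cap of 6 → 15 left.
Marketing: +4 to 7 (cap) → 11 left.
Support: +2 to 4 (cap) → 9 left.
Give Design 8 more to hit its cap of 11 → 1 left.
Security has room for 8 more but only 1 remain, so it gets 4.
Total = 21×7 + 4×1 + 22×6 + 11×11 + 7×4 + 23×5 + 20×4 = 627.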